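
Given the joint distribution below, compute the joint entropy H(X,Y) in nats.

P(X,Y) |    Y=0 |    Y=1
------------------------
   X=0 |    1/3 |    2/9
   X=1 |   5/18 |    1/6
1.3549 nats

Joint entropy is H(X,Y) = -Σ_{x,y} p(x,y) log p(x,y).

Summing over all non-zero entries:
H(X,Y) = -[1/3·log_e(1/3) + 2/9·log_e(2/9) + 5/18·log_e(5/18) + 1/6·log_e(1/6)]
H(X,Y) = 1.3549 nats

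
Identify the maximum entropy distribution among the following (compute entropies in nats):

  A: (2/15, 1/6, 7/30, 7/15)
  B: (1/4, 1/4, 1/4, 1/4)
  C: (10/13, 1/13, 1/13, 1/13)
B

For a discrete distribution over n outcomes, entropy is maximized by the uniform distribution.

Computing entropies:
H(A) = 1.2625 nats
H(B) = 1.3863 nats
H(C) = 0.7937 nats

The uniform distribution (where all probabilities equal 1/4) achieves the maximum entropy of log_e(4) = 1.3863 nats.

Distribution B has the highest entropy.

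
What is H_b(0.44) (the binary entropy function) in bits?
0.9896 bits

The binary entropy function is:
H(p) = -p log(p) - (1-p) log(1-p)

H(0.44) = -0.44 × log_2(0.44) - 0.56 × log_2(0.56)
H(0.44) = 0.9896 bits

Note: Binary entropy is maximized at p=0.5 (H=1 bit) and minimized at p=0 or p=1 (H=0).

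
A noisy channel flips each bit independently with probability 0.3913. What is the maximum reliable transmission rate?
0.0344 bits

For a binary symmetric channel (BSC) with error probability p:
Capacity C = 1 - H(p) bits per symbol

where H(p) = -p log₂(p) - (1-p) log₂(1-p) is the binary entropy function.

H(0.3913) = 0.9656 bits
C = 1 - 0.9656 = 0.0344 bits per symbol

This means we can reliably transmit up to 0.0344 bits of information per channel use.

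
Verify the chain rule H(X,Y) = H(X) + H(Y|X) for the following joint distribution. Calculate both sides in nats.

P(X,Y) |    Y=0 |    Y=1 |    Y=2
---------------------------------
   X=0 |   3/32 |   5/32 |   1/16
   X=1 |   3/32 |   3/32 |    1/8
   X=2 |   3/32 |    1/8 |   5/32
H(X,Y) = 2.1609, H(X) = 1.0948, H(Y|X) = 1.0661 (all in nats)

Chain rule: H(X,Y) = H(X) + H(Y|X)

Left side — joint entropy directly:
H(X,Y) = -Σ p(x,y) log p(x,y) = 2.1609 nats

Right side — compute H(Y|X) from the conditional distributions:
P(X) = (5/16, 5/16, 3/8), so H(X) = 1.0948 nats
H(Y|X) = Σ_x P(X=x) · H(Y|X=x):
  P(Y|X=0) = (3/10, 1/2, 1/5), H(Y|X=0) = 1.0297, weight P(X=0) = 5/16
  P(Y|X=1) = (3/10, 3/10, 2/5), H(Y|X=1) = 1.0889, weight P(X=1) = 5/16
  P(Y|X=2) = (1/4, 1/3, 5/12), H(Y|X=2) = 1.0776, weight P(X=2) = 3/8
H(Y|X) = 1.0661 nats

H(X) + H(Y|X) = 1.0948 + 1.0661 = 2.1609 nats

Both sides equal 2.1609 nats. ✓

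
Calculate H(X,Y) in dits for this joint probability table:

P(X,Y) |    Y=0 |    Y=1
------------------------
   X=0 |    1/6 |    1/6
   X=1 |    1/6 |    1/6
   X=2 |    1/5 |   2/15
0.7752 dits

Joint entropy is H(X,Y) = -Σ_{x,y} p(x,y) log p(x,y).

Summing over all non-zero entries:
H(X,Y) = -[1/6·log_10(1/6) + 1/6·log_10(1/6) + 1/6·log_10(1/6) + 1/6·log_10(1/6) + 1/5·log_10(1/5) + 2/15·log_10(2/15)]
H(X,Y) = 0.7752 dits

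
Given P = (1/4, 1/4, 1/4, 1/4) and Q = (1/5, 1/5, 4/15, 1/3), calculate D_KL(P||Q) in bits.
0.0339 bits

KL divergence: D_KL(P||Q) = Σ p(x) log(p(x)/q(x))

Computing term by term:
  x=0: 1/4 × log_2[(1/4)/(1/5)] = 1/4 × 0.3219 = 0.0805
  x=1: 1/4 × log_2[(1/4)/(1/5)] = 1/4 × 0.3219 = 0.0805
  x=2: 1/4 × log_2[(1/4)/(4/15)] = 1/4 × -0.0931 = -0.0233
  x=3: 1/4 × log_2[(1/4)/(1/3)] = 1/4 × -0.4150 = -0.1038

D_KL(P||Q) = 0.0339 bits

Note: KL divergence is always non-negative and equals 0 iff P = Q.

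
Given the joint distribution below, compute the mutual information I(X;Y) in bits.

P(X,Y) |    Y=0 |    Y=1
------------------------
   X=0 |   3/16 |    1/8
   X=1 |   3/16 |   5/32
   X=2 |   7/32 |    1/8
0.0043 bits

Mutual information: I(X;Y) = H(X) + H(Y) - H(X,Y)

Marginals:
P(X) = (5/16, 11/32, 11/32), H(X) = 1.5835 bits
P(Y) = (19/32, 13/32), H(Y) = 0.9745 bits

Joint entropy: H(X,Y) = 2.5537 bits

I(X;Y) = 1.5835 + 0.9745 - 2.5537 = 0.0043 bits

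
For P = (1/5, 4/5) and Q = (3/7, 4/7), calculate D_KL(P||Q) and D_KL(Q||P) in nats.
D_KL(P||Q) = 0.1167, D_KL(Q||P) = 0.1344

KL divergence is not symmetric: D_KL(P||Q) ≠ D_KL(Q||P) in general.

D_KL(P||Q) = 0.1167 nats
D_KL(Q||P) = 0.1344 nats

No, they are not equal!

This asymmetry is why KL divergence is not a true distance metric.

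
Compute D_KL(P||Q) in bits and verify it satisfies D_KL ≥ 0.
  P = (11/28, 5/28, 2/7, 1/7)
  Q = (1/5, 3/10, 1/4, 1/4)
0.1887 bits

KL divergence satisfies the Gibbs inequality: D_KL(P||Q) ≥ 0 for all distributions P, Q.

D_KL(P||Q) = Σ p(x) log(p(x)/q(x))
Term by term:
  x=0: 11/28 × log_2[(11/28)/(1/5)] = 0.3826
  x=1: 5/28 × log_2[(5/28)/(3/10)] = -0.1337
  x=2: 2/7 × log_2[(2/7)/(1/4)] = 0.0550
  x=3: 1/7 × log_2[(1/7)/(1/4)] = -0.1153
D_KL(P||Q) = 0.1887 bits

D_KL(P||Q) = 0.1887 ≥ 0 ✓

This non-negativity is a fundamental property: relative entropy cannot be negative because it measures how different Q is from P.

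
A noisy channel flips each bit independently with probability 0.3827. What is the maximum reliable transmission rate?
0.0401 bits

For a binary symmetric channel (BSC) with error probability p:
Capacity C = 1 - H(p) bits per symbol

where H(p) = -p log₂(p) - (1-p) log₂(1-p) is the binary entropy function.

H(0.3827) = 0.9599 bits
C = 1 - 0.9599 = 0.0401 bits per symbol

This means we can reliably transmit up to 0.0401 bits of information per channel use.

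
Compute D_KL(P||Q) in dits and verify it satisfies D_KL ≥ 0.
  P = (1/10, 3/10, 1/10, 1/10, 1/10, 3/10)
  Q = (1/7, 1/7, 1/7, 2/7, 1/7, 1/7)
0.1013 dits

KL divergence satisfies the Gibbs inequality: D_KL(P||Q) ≥ 0 for all distributions P, Q.

D_KL(P||Q) = Σ p(x) log(p(x)/q(x))
Term by term:
  x=0: 1/10 × log_10[(1/10)/(1/7)] = -0.0155
  x=1: 3/10 × log_10[(3/10)/(1/7)] = 0.0967
  x=2: 1/10 × log_10[(1/10)/(1/7)] = -0.0155
  x=3: 1/10 × log_10[(1/10)/(2/7)] = -0.0456
  x=4: 1/10 × log_10[(1/10)/(1/7)] = -0.0155
  x=5: 3/10 × log_10[(3/10)/(1/7)] = 0.0967
D_KL(P||Q) = 0.1013 dits

D_KL(P||Q) = 0.1013 ≥ 0 ✓

This non-negativity is a fundamental property: relative entropy cannot be negative because it measures how different Q is from P.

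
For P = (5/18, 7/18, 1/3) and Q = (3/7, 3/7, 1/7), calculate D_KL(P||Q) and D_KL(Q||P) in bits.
D_KL(P||Q) = 0.1792, D_KL(Q||P) = 0.1536

KL divergence is not symmetric: D_KL(P||Q) ≠ D_KL(Q||P) in general.

D_KL(P||Q) = 0.1792 bits
D_KL(Q||P) = 0.1536 bits

No, they are not equal!

This asymmetry is why KL divergence is not a true distance metric.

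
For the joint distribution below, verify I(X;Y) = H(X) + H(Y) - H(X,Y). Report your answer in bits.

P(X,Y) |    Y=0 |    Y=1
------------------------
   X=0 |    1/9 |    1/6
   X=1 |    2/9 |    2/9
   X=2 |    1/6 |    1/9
I(X;Y) = 0.0161 bits

Mutual information has multiple equivalent forms:
- I(X;Y) = H(X) - H(X|Y)
- I(X;Y) = H(Y) - H(Y|X)
- I(X;Y) = H(X) + H(Y) - H(X,Y)

Computing all quantities:
H(X) = 1.5466, H(Y) = 1.0000, H(X,Y) = 2.5305
H(X|Y) = 1.5305, H(Y|X) = 0.9839

Verification:
H(X) - H(X|Y) = 1.5466 - 1.5305 = 0.0161
H(Y) - H(Y|X) = 1.0000 - 0.9839 = 0.0161
H(X) + H(Y) - H(X,Y) = 1.5466 + 1.0000 - 2.5305 = 0.0161

All forms give I(X;Y) = 0.0161 bits. ✓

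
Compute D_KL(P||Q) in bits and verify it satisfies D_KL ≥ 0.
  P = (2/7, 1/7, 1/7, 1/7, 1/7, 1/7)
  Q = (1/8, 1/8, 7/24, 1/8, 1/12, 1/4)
0.2444 bits

KL divergence satisfies the Gibbs inequality: D_KL(P||Q) ≥ 0 for all distributions P, Q.

D_KL(P||Q) = Σ p(x) log(p(x)/q(x))
Term by term:
  x=0: 2/7 × log_2[(2/7)/(1/8)] = 0.3408
  x=1: 1/7 × log_2[(1/7)/(1/8)] = 0.0275
  x=2: 1/7 × log_2[(1/7)/(7/24)] = -0.1471
  x=3: 1/7 × log_2[(1/7)/(1/8)] = 0.0275
  x=4: 1/7 × log_2[(1/7)/(1/12)] = 0.1111
  x=5: 1/7 × log_2[(1/7)/(1/4)] = -0.1153
D_KL(P||Q) = 0.2444 bits

D_KL(P||Q) = 0.2444 ≥ 0 ✓

This non-negativity is a fundamental property: relative entropy cannot be negative because it measures how different Q is from P.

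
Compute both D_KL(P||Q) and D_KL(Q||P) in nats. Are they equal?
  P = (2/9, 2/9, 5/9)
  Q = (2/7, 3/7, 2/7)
D_KL(P||Q) = 0.1676, D_KL(Q||P) = 0.1633

KL divergence is not symmetric: D_KL(P||Q) ≠ D_KL(Q||P) in general.

D_KL(P||Q) = 0.1676 nats
D_KL(Q||P) = 0.1633 nats

No, they are not equal!

This asymmetry is why KL divergence is not a true distance metric.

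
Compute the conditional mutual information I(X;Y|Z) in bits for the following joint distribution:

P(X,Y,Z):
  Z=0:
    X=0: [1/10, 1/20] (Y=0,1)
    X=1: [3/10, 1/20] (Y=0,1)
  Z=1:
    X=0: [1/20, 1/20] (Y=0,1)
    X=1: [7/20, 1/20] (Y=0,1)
0.0597 bits

Conditional mutual information: I(X;Y|Z) = H(X|Z) + H(Y|Z) - H(X,Y|Z)

H(Z) = 1.0000
H(X,Z) = 1.8016 → H(X|Z) = 0.8016
H(Y,Z) = 1.7219 → H(Y|Z) = 0.7219
H(X,Y,Z) = 2.4639 → H(X,Y|Z) = 1.4639

I(X;Y|Z) = 0.8016 + 0.7219 - 1.4639 = 0.0597 bits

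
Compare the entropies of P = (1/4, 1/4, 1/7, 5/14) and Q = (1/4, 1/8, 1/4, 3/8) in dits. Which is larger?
P

Computing entropies in dits:
H(P) = 0.5815
H(Q) = 0.5737

Distribution P has higher entropy.

Intuition: The distribution closer to uniform (more spread out) has higher entropy.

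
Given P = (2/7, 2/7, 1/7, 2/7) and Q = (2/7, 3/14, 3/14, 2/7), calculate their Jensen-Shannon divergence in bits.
0.0089 bits

Jensen-Shannon divergence is:
JSD(P||Q) = 0.5 × D_KL(P||M) + 0.5 × D_KL(Q||M)
where M = 0.5 × (P + Q) is the mixture distribution.

M = 0.5 × (2/7, 2/7, 1/7, 2/7) + 0.5 × (2/7, 3/14, 3/14, 2/7) = (2/7, 1/4, 5/28, 2/7)

D_KL(P||M) = 0.0091 bits
D_KL(Q||M) = 0.0087 bits

JSD(P||Q) = 0.5 × 0.0091 + 0.5 × 0.0087 = 0.0089 bits

Unlike KL divergence, JSD is symmetric and bounded: 0 ≤ JSD ≤ log(2).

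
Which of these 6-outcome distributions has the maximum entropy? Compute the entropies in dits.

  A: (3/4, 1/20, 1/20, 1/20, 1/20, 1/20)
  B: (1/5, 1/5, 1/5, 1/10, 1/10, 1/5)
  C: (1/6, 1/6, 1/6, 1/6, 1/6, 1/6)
C

For a discrete distribution over n outcomes, entropy is maximized by the uniform distribution.

Computing entropies:
H(A) = 0.4190 dits
H(B) = 0.7592 dits
H(C) = 0.7782 dits

The uniform distribution (where all probabilities equal 1/6) achieves the maximum entropy of log_10(6) = 0.7782 dits.

Distribution C has the highest entropy.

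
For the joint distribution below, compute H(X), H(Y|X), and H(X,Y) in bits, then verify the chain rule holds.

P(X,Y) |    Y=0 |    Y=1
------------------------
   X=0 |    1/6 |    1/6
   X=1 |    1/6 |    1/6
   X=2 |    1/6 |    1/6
H(X,Y) = 2.5850, H(X) = 1.5850, H(Y|X) = 1.0000 (all in bits)

Chain rule: H(X,Y) = H(X) + H(Y|X)

Left side — joint entropy directly:
H(X,Y) = -Σ p(x,y) log p(x,y) = 2.5850 bits

Right side — compute H(Y|X) from the conditional distributions:
P(X) = (1/3, 1/3, 1/3), so H(X) = 1.5850 bits
H(Y|X) = Σ_x P(X=x) · H(Y|X=x):
  P(Y|X=0) = (1/2, 1/2), H(Y|X=0) = 1.0000, weight P(X=0) = 1/3
  P(Y|X=1) = (1/2, 1/2), H(Y|X=1) = 1.0000, weight P(X=1) = 1/3
  P(Y|X=2) = (1/2, 1/2), H(Y|X=2) = 1.0000, weight P(X=2) = 1/3
H(Y|X) = 1.0000 bits

H(X) + H(Y|X) = 1.5850 + 1.0000 = 2.5850 bits

Both sides equal 2.5850 bits. ✓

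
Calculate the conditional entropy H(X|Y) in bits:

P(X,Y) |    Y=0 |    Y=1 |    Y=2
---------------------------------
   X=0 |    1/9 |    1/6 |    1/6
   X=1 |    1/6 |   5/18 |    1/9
0.9636 bits

Using the chain rule: H(X|Y) = H(X,Y) - H(Y)

First, compute H(X,Y) = 2.5102 bits

Marginal P(Y) = (5/18, 4/9, 5/18)
H(Y) = 1.5466 bits

H(X|Y) = H(X,Y) - H(Y) = 2.5102 - 1.5466 = 0.9636 bits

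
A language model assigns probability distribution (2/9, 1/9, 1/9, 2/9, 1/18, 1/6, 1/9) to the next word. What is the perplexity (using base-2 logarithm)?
6.4243

Perplexity is 2^H (or exp(H) for natural log).

First, H = -Σ p log p = 2.6835 bits
Perplexity = 2^2.6835 = 6.4243

Interpretation: The model's uncertainty is equivalent to choosing uniformly among 6.4 options.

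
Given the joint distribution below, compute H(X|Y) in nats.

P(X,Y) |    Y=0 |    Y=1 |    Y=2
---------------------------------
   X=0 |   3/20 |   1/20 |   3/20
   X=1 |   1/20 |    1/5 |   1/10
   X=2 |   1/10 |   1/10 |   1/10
1.0156 nats

Using the chain rule: H(X|Y) = H(X,Y) - H(Y)

First, compute H(X,Y) = 2.1116 nats

Marginal P(Y) = (3/10, 7/20, 7/20)
H(Y) = 1.0961 nats

H(X|Y) = H(X,Y) - H(Y) = 2.1116 - 1.0961 = 1.0156 nats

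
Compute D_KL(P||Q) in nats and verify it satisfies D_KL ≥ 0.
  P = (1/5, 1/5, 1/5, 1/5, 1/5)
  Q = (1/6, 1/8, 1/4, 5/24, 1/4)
0.0330 nats

KL divergence satisfies the Gibbs inequality: D_KL(P||Q) ≥ 0 for all distributions P, Q.

D_KL(P||Q) = Σ p(x) log(p(x)/q(x))
Term by term:
  x=0: 1/5 × log_e[(1/5)/(1/6)] = 0.0365
  x=1: 1/5 × log_e[(1/5)/(1/8)] = 0.0940
  x=2: 1/5 × log_e[(1/5)/(1/4)] = -0.0446
  x=3: 1/5 × log_e[(1/5)/(5/24)] = -0.0082
  x=4: 1/5 × log_e[(1/5)/(1/4)] = -0.0446
D_KL(P||Q) = 0.0330 nats

D_KL(P||Q) = 0.0330 ≥ 0 ✓

This non-negativity is a fundamental property: relative entropy cannot be negative because it measures how different Q is from P.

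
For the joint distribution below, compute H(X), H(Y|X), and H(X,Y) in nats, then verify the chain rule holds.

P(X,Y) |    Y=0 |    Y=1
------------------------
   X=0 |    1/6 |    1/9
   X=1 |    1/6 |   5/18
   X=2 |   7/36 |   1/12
H(X,Y) = 1.7227, H(X) = 1.0720, H(Y|X) = 0.6507 (all in nats)

Chain rule: H(X,Y) = H(X) + H(Y|X)

Left side — joint entropy directly:
H(X,Y) = -Σ p(x,y) log p(x,y) = 1.7227 nats

Right side — compute H(Y|X) from the conditional distributions:
P(X) = (5/18, 4/9, 5/18), so H(X) = 1.0720 nats
H(Y|X) = Σ_x P(X=x) · H(Y|X=x):
  P(Y|X=0) = (3/5, 2/5), H(Y|X=0) = 0.6730, weight P(X=0) = 5/18
  P(Y|X=1) = (3/8, 5/8), H(Y|X=1) = 0.6616, weight P(X=1) = 4/9
  P(Y|X=2) = (7/10, 3/10), H(Y|X=2) = 0.6109, weight P(X=2) = 5/18
H(Y|X) = 0.6507 nats

H(X) + H(Y|X) = 1.0720 + 0.6507 = 1.7227 nats

Both sides equal 1.7227 nats. ✓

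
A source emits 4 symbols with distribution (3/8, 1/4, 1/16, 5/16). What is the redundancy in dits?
0.0587 dits

Redundancy measures how far a source is from maximum entropy:
R = H_max - H(X)

Maximum entropy for 4 symbols: H_max = log_10(4) = 0.6021 dits
Actual entropy: H(X) = 0.5434 dits
Redundancy: R = 0.6021 - 0.5434 = 0.0587 dits

This redundancy represents potential for compression: the source could be compressed by 0.0587 dits per symbol.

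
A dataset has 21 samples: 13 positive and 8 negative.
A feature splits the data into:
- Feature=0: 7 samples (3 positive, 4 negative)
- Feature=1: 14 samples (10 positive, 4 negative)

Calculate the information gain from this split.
0.0549 bits

Information Gain = H(Y) - H(Y|Feature)

Before split:
P(positive) = 13/21 = 0.6190
H(Y) = 0.9587 bits

After split:
Feature=0: H = 0.9852 bits (weight = 7/21)
Feature=1: H = 0.8631 bits (weight = 14/21)
H(Y|Feature) = (7/21)×0.9852 + (14/21)×0.8631 = 0.9038 bits

Information Gain = 0.9587 - 0.9038 = 0.0549 bits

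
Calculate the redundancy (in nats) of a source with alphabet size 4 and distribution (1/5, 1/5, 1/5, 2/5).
0.0541 nats

Redundancy measures how far a source is from maximum entropy:
R = H_max - H(X)

Maximum entropy for 4 symbols: H_max = log_e(4) = 1.3863 nats
Actual entropy: H(X) = 1.3322 nats
Redundancy: R = 1.3863 - 1.3322 = 0.0541 nats

This redundancy represents potential for compression: the source could be compressed by 0.0541 nats per symbol.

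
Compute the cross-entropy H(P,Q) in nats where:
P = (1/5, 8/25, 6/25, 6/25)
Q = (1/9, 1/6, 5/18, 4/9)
1.5149 nats

Cross-entropy: H(P,Q) = -Σ p(x) log q(x)

Alternatively: H(P,Q) = H(P) + D_KL(P||Q)
H(P) = 1.3715 nats
D_KL(P||Q) = 0.1433 nats

H(P,Q) = 1.3715 + 0.1433 = 1.5149 nats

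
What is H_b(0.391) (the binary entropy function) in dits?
0.2906 dits

The binary entropy function is:
H(p) = -p log(p) - (1-p) log(1-p)

H(0.391) = -0.391 × log_10(0.391) - 0.609 × log_10(0.609)
H(0.391) = 0.2906 dits

Note: Binary entropy is maximized at p=0.5 (H=1 bit) and minimized at p=0 or p=1 (H=0).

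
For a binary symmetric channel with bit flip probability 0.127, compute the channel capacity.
0.4508 bits

For a binary symmetric channel (BSC) with error probability p:
Capacity C = 1 - H(p) bits per symbol

where H(p) = -p log₂(p) - (1-p) log₂(1-p) is the binary entropy function.

H(0.127) = 0.5492 bits
C = 1 - 0.5492 = 0.4508 bits per symbol

This means we can reliably transmit up to 0.4508 bits of information per channel use.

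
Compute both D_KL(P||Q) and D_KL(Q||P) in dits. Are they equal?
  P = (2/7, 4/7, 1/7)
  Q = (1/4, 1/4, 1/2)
D_KL(P||Q) = 0.1440, D_KL(Q||P) = 0.1678

KL divergence is not symmetric: D_KL(P||Q) ≠ D_KL(Q||P) in general.

D_KL(P||Q) = 0.1440 dits
D_KL(Q||P) = 0.1678 dits

No, they are not equal!

This asymmetry is why KL divergence is not a true distance metric.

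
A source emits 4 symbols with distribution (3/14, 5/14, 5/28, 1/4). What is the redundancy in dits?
0.0149 dits

Redundancy measures how far a source is from maximum entropy:
R = H_max - H(X)

Maximum entropy for 4 symbols: H_max = log_10(4) = 0.6021 dits
Actual entropy: H(X) = 0.5872 dits
Redundancy: R = 0.6021 - 0.5872 = 0.0149 dits

This redundancy represents potential for compression: the source could be compressed by 0.0149 dits per symbol.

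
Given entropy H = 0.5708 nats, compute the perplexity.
1.7697

Perplexity is e^H (or exp(H) for natural log).

H = 0.5708 nats
Perplexity = e^0.5708 = 1.7697

Interpretation: The model's uncertainty is equivalent to choosing uniformly among 1.8 options.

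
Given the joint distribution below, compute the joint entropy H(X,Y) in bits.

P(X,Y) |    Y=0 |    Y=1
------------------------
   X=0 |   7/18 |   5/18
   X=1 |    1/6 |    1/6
1.9049 bits

Joint entropy is H(X,Y) = -Σ_{x,y} p(x,y) log p(x,y).

Summing over all non-zero entries:
H(X,Y) = -[7/18·log_2(7/18) + 5/18·log_2(5/18) + 1/6·log_2(1/6) + 1/6·log_2(1/6)]
H(X,Y) = 1.9049 bits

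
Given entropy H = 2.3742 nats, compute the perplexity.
10.7424

Perplexity is e^H (or exp(H) for natural log).

H = 2.3742 nats
Perplexity = e^2.3742 = 10.7424

Interpretation: The model's uncertainty is equivalent to choosing uniformly among 10.7 options.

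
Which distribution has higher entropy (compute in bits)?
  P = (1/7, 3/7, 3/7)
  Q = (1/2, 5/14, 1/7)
P

Computing entropies in bits:
H(P) = 1.4488
H(Q) = 1.4316

Distribution P has higher entropy.

Intuition: The distribution closer to uniform (more spread out) has higher entropy.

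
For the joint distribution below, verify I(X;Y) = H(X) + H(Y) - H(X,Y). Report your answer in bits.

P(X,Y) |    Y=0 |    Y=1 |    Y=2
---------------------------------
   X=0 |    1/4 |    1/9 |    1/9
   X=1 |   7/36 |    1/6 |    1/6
I(X;Y) = 0.0189 bits

Mutual information has multiple equivalent forms:
- I(X;Y) = H(X) - H(X|Y)
- I(X;Y) = H(Y) - H(Y|X)
- I(X;Y) = H(X) + H(Y) - H(X,Y)

Computing all quantities:
H(X) = 0.9978, H(Y) = 1.5466, H(X,Y) = 2.5255
H(X|Y) = 0.9788, H(Y|X) = 1.5277

Verification:
H(X) - H(X|Y) = 0.9978 - 0.9788 = 0.0189
H(Y) - H(Y|X) = 1.5466 - 1.5277 = 0.0189
H(X) + H(Y) - H(X,Y) = 0.9978 + 1.5466 - 2.5255 = 0.0189

All forms give I(X;Y) = 0.0189 bits. ✓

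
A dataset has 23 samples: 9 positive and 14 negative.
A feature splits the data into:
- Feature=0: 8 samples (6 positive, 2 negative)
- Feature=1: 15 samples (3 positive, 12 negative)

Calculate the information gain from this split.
0.2126 bits

Information Gain = H(Y) - H(Y|Feature)

Before split:
P(positive) = 9/23 = 0.3913
H(Y) = 0.9656 bits

After split:
Feature=0: H = 0.8113 bits (weight = 8/23)
Feature=1: H = 0.7219 bits (weight = 15/23)
H(Y|Feature) = (8/23)×0.8113 + (15/23)×0.7219 = 0.7530 bits

Information Gain = 0.9656 - 0.7530 = 0.2126 bits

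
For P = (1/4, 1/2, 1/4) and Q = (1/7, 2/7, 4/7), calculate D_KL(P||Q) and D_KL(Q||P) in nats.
D_KL(P||Q) = 0.2130, D_KL(Q||P) = 0.2326

KL divergence is not symmetric: D_KL(P||Q) ≠ D_KL(Q||P) in general.

D_KL(P||Q) = 0.2130 nats
D_KL(Q||P) = 0.2326 nats

No, they are not equal!

This asymmetry is why KL divergence is not a true distance metric.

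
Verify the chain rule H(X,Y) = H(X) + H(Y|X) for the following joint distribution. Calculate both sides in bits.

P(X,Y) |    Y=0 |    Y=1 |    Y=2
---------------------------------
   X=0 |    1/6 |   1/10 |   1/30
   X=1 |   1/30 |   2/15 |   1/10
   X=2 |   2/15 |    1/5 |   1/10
H(X,Y) = 2.9941, H(X) = 1.5524, H(Y|X) = 1.4417 (all in bits)

Chain rule: H(X,Y) = H(X) + H(Y|X)

Left side — joint entropy directly:
H(X,Y) = -Σ p(x,y) log p(x,y) = 2.9941 bits

Right side — compute H(Y|X) from the conditional distributions:
P(X) = (3/10, 4/15, 13/30), so H(X) = 1.5524 bits
H(Y|X) = Σ_x P(X=x) · H(Y|X=x):
  P(Y|X=0) = (5/9, 1/3, 1/9), H(Y|X=0) = 1.3516, weight P(X=0) = 3/10
  P(Y|X=1) = (1/8, 1/2, 3/8), H(Y|X=1) = 1.4056, weight P(X=1) = 4/15
  P(Y|X=2) = (4/13, 6/13, 3/13), H(Y|X=2) = 1.5262, weight P(X=2) = 13/30
H(Y|X) = 1.4417 bits

H(X) + H(Y|X) = 1.5524 + 1.4417 = 2.9941 bits

Both sides equal 2.9941 bits. ✓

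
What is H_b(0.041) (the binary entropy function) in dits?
0.0743 dits

The binary entropy function is:
H(p) = -p log(p) - (1-p) log(1-p)

H(0.041) = -0.041 × log_10(0.041) - 0.959 × log_10(0.959)
H(0.041) = 0.0743 dits

Note: Binary entropy is maximized at p=0.5 (H=1 bit) and minimized at p=0 or p=1 (H=0).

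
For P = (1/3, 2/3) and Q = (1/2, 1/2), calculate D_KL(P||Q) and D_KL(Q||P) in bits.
D_KL(P||Q) = 0.0817, D_KL(Q||P) = 0.0850

KL divergence is not symmetric: D_KL(P||Q) ≠ D_KL(Q||P) in general.

D_KL(P||Q) = 0.0817 bits
D_KL(Q||P) = 0.0850 bits

No, they are not equal!

This asymmetry is why KL divergence is not a true distance metric.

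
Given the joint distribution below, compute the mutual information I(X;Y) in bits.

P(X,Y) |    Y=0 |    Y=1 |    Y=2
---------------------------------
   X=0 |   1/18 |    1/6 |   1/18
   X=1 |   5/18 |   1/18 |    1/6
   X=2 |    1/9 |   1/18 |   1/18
0.1567 bits

Mutual information: I(X;Y) = H(X) + H(Y) - H(X,Y)

Marginals:
P(X) = (5/18, 1/2, 2/9), H(X) = 1.4955 bits
P(Y) = (4/9, 5/18, 5/18), H(Y) = 1.5466 bits

Joint entropy: H(X,Y) = 2.8855 bits

I(X;Y) = 1.4955 + 1.5466 - 2.8855 = 0.1567 bits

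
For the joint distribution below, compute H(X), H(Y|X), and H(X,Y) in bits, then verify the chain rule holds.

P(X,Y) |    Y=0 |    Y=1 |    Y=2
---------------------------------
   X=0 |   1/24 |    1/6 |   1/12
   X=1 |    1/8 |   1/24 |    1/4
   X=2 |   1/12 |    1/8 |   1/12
H(X,Y) = 2.9591, H(X) = 1.5632, H(Y|X) = 1.3959 (all in bits)

Chain rule: H(X,Y) = H(X) + H(Y|X)

Left side — joint entropy directly:
H(X,Y) = -Σ p(x,y) log p(x,y) = 2.9591 bits

Right side — compute H(Y|X) from the conditional distributions:
P(X) = (7/24, 5/12, 7/24), so H(X) = 1.5632 bits
H(Y|X) = Σ_x P(X=x) · H(Y|X=x):
  P(Y|X=0) = (1/7, 4/7, 2/7), H(Y|X=0) = 1.3788, weight P(X=0) = 7/24
  P(Y|X=1) = (3/10, 1/10, 3/5), H(Y|X=1) = 1.2955, weight P(X=1) = 5/12
  P(Y|X=2) = (2/7, 3/7, 2/7), H(Y|X=2) = 1.5567, weight P(X=2) = 7/24
H(Y|X) = 1.3959 bits

H(X) + H(Y|X) = 1.5632 + 1.3959 = 2.9591 bits

Both sides equal 2.9591 bits. ✓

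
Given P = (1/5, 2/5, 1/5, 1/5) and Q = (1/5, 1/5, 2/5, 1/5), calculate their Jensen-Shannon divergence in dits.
0.0148 dits

Jensen-Shannon divergence is:
JSD(P||Q) = 0.5 × D_KL(P||M) + 0.5 × D_KL(Q||M)
where M = 0.5 × (P + Q) is the mixture distribution.

M = 0.5 × (1/5, 2/5, 1/5, 1/5) + 0.5 × (1/5, 1/5, 2/5, 1/5) = (1/5, 3/10, 3/10, 1/5)

D_KL(P||M) = 0.0148 dits
D_KL(Q||M) = 0.0148 dits

JSD(P||Q) = 0.5 × 0.0148 + 0.5 × 0.0148 = 0.0148 dits

Unlike KL divergence, JSD is symmetric and bounded: 0 ≤ JSD ≤ log(2).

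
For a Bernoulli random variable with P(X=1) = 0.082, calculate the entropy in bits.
0.4092 bits

The binary entropy function is:
H(p) = -p log(p) - (1-p) log(1-p)

H(0.082) = -0.082 × log_2(0.082) - 0.918 × log_2(0.918)
H(0.082) = 0.4092 bits

Note: Binary entropy is maximized at p=0.5 (H=1 bit) and minimized at p=0 or p=1 (H=0).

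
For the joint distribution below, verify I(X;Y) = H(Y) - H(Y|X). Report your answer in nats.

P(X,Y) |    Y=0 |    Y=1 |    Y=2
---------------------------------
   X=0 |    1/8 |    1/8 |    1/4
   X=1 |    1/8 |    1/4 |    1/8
I(X;Y) = 0.0425 nats

Mutual information has multiple equivalent forms:
- I(X;Y) = H(X) - H(X|Y)
- I(X;Y) = H(Y) - H(Y|X)
- I(X;Y) = H(X) + H(Y) - H(X,Y)

Computing all quantities:
H(X) = 0.6931, H(Y) = 1.0822, H(X,Y) = 1.7329
H(X|Y) = 0.6507, H(Y|X) = 1.0397

Verification:
H(X) - H(X|Y) = 0.6931 - 0.6507 = 0.0425
H(Y) - H(Y|X) = 1.0822 - 1.0397 = 0.0425
H(X) + H(Y) - H(X,Y) = 0.6931 + 1.0822 - 1.7329 = 0.0425

All forms give I(X;Y) = 0.0425 nats. ✓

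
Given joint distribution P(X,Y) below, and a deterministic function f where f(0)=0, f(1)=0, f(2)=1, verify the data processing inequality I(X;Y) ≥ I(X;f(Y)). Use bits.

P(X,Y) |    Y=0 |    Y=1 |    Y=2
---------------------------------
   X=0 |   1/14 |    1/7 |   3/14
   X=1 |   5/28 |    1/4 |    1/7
I(X;Y) = 0.0512, I(X;f(Y)) = 0.0481, inequality holds: 0.0512 ≥ 0.0481

Data Processing Inequality: For any Markov chain X → Y → Z, we have I(X;Y) ≥ I(X;Z).

Here Z = f(Y) is a deterministic function of Y, forming X → Y → Z.

Original I(X;Y) = 0.0512 bits

After applying f:
P(X,Z) where Z=f(Y):
- P(X,Z=0) = P(X,Y=0) + P(X,Y=1)
- P(X,Z=1) = P(X,Y=2)

I(X;Z) = I(X;f(Y)) = 0.0481 bits

Verification: 0.0512 ≥ 0.0481 ✓

Information cannot be created by processing; the function f can only lose information about X.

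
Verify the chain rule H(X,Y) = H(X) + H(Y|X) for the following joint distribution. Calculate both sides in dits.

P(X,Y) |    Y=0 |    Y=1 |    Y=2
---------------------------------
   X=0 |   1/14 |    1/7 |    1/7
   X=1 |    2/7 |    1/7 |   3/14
H(X,Y) = 0.7429, H(X) = 0.2831, H(Y|X) = 0.4598 (all in dits)

Chain rule: H(X,Y) = H(X) + H(Y|X)

Left side — joint entropy directly:
H(X,Y) = -Σ p(x,y) log p(x,y) = 0.7429 dits

Right side — compute H(Y|X) from the conditional distributions:
P(X) = (5/14, 9/14), so H(X) = 0.2831 dits
H(Y|X) = Σ_x P(X=x) · H(Y|X=x):
  P(Y|X=0) = (1/5, 2/5, 2/5), H(Y|X=0) = 0.4581, weight P(X=0) = 5/14
  P(Y|X=1) = (4/9, 2/9, 1/3), H(Y|X=1) = 0.4607, weight P(X=1) = 9/14
H(Y|X) = 0.4598 dits

H(X) + H(Y|X) = 0.2831 + 0.4598 = 0.7429 dits

Both sides equal 0.7429 dits. ✓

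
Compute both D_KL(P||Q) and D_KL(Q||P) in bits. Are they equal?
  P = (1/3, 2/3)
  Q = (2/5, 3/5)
D_KL(P||Q) = 0.0137, D_KL(Q||P) = 0.0140

KL divergence is not symmetric: D_KL(P||Q) ≠ D_KL(Q||P) in general.

D_KL(P||Q) = 0.0137 bits
D_KL(Q||P) = 0.0140 bits

No, they are not equal!

This asymmetry is why KL divergence is not a true distance metric.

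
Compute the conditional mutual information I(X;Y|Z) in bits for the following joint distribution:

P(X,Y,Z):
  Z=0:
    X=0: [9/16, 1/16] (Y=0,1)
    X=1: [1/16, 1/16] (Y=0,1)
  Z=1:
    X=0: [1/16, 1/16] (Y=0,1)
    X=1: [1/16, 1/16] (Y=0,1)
0.0694 bits

Conditional mutual information: I(X;Y|Z) = H(X|Z) + H(Y|Z) - H(X,Y|Z)

H(Z) = 0.8113
H(X,Z) = 1.5488 → H(X|Z) = 0.7375
H(Y,Z) = 1.5488 → H(Y|Z) = 0.7375
H(X,Y,Z) = 2.2169 → H(X,Y|Z) = 1.4056

I(X;Y|Z) = 0.7375 + 0.7375 - 1.4056 = 0.0694 bits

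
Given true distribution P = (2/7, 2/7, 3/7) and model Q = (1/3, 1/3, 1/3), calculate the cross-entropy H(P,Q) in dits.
0.4771 dits

Cross-entropy: H(P,Q) = -Σ p(x) log q(x)

Alternatively: H(P,Q) = H(P) + D_KL(P||Q)
H(P) = 0.4686 dits
D_KL(P||Q) = 0.0085 dits

H(P,Q) = 0.4686 + 0.0085 = 0.4771 dits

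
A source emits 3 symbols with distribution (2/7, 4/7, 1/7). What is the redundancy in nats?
0.1429 nats

Redundancy measures how far a source is from maximum entropy:
R = H_max - H(X)

Maximum entropy for 3 symbols: H_max = log_e(3) = 1.0986 nats
Actual entropy: H(X) = 0.9557 nats
Redundancy: R = 1.0986 - 0.9557 = 0.1429 nats

This redundancy represents potential for compression: the source could be compressed by 0.1429 nats per symbol.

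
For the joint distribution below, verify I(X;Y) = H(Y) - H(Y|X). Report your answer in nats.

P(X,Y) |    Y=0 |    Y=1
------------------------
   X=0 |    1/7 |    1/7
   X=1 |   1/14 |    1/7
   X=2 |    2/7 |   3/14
I(X;Y) = 0.0173 nats

Mutual information has multiple equivalent forms:
- I(X;Y) = H(X) - H(X|Y)
- I(X;Y) = H(Y) - H(Y|X)
- I(X;Y) = H(X) + H(Y) - H(X,Y)

Computing all quantities:
H(X) = 1.0346, H(Y) = 0.6931, H(X,Y) = 1.7105
H(X|Y) = 1.0173, H(Y|X) = 0.6759

Verification:
H(X) - H(X|Y) = 1.0346 - 1.0173 = 0.0173
H(Y) - H(Y|X) = 0.6931 - 0.6759 = 0.0173
H(X) + H(Y) - H(X,Y) = 1.0346 + 0.6931 - 1.7105 = 0.0173

All forms give I(X;Y) = 0.0173 nats. ✓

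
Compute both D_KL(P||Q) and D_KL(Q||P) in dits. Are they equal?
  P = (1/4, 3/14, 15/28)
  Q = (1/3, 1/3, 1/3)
D_KL(P||Q) = 0.0380, D_KL(Q||P) = 0.0369

KL divergence is not symmetric: D_KL(P||Q) ≠ D_KL(Q||P) in general.

D_KL(P||Q) = 0.0380 dits
D_KL(Q||P) = 0.0369 dits

No, they are not equal!

This asymmetry is why KL divergence is not a true distance metric.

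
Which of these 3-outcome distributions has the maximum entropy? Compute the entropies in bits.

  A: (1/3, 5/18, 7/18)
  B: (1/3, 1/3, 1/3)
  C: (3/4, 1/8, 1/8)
B

For a discrete distribution over n outcomes, entropy is maximized by the uniform distribution.

Computing entropies:
H(A) = 1.5715 bits
H(B) = 1.5850 bits
H(C) = 1.0613 bits

The uniform distribution (where all probabilities equal 1/3) achieves the maximum entropy of log_2(3) = 1.5850 bits.

Distribution B has the highest entropy.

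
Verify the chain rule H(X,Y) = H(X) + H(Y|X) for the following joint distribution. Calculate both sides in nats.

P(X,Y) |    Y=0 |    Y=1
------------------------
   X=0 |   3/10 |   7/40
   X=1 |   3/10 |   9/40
H(X,Y) = 1.3630, H(X) = 0.6919, H(Y|X) = 0.6711 (all in nats)

Chain rule: H(X,Y) = H(X) + H(Y|X)

Left side — joint entropy directly:
H(X,Y) = -Σ p(x,y) log p(x,y) = 1.3630 nats

Right side — compute H(Y|X) from the conditional distributions:
P(X) = (19/40, 21/40), so H(X) = 0.6919 nats
H(Y|X) = Σ_x P(X=x) · H(Y|X=x):
  P(Y|X=0) = (12/19, 7/19), H(Y|X=0) = 0.6581, weight P(X=0) = 19/40
  P(Y|X=1) = (4/7, 3/7), H(Y|X=1) = 0.6829, weight P(X=1) = 21/40
H(Y|X) = 0.6711 nats

H(X) + H(Y|X) = 0.6919 + 0.6711 = 1.3630 nats

Both sides equal 1.3630 nats. ✓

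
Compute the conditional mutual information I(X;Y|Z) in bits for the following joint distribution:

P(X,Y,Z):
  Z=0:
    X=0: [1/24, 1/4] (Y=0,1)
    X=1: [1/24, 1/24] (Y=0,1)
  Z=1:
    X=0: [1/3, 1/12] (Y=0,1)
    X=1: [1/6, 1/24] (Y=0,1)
0.0307 bits

Conditional mutual information: I(X;Y|Z) = H(X|Z) + H(Y|Z) - H(X,Y|Z)

H(Z) = 0.9544
H(X,Z) = 1.8149 → H(X|Z) = 0.8605
H(Y,Z) = 1.6922 → H(Y|Z) = 0.7378
H(X,Y,Z) = 2.5221 → H(X,Y|Z) = 1.5676

I(X;Y|Z) = 0.8605 + 0.7378 - 1.5676 = 0.0307 bits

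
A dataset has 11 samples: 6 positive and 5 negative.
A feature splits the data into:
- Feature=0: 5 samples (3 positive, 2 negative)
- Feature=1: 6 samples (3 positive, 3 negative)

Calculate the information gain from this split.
0.0072 bits

Information Gain = H(Y) - H(Y|Feature)

Before split:
P(positive) = 6/11 = 0.5455
H(Y) = 0.9940 bits

After split:
Feature=0: H = 0.9710 bits (weight = 5/11)
Feature=1: H = 1.0000 bits (weight = 6/11)
H(Y|Feature) = (5/11)×0.9710 + (6/11)×1.0000 = 0.9868 bits

Information Gain = 0.9940 - 0.9868 = 0.0072 bits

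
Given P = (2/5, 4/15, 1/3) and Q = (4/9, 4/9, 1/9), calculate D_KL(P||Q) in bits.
0.2710 bits

KL divergence: D_KL(P||Q) = Σ p(x) log(p(x)/q(x))

Computing term by term:
  x=0: 2/5 × log_2[(2/5)/(4/9)] = 2/5 × -0.1520 = -0.0608
  x=1: 4/15 × log_2[(4/15)/(4/9)] = 4/15 × -0.7370 = -0.1965
  x=2: 1/3 × log_2[(1/3)/(1/9)] = 1/3 × 1.5850 = 0.5283

D_KL(P||Q) = 0.2710 bits

Note: KL divergence is always non-negative and equals 0 iff P = Q.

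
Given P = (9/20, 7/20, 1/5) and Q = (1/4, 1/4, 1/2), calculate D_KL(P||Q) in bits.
0.2871 bits

KL divergence: D_KL(P||Q) = Σ p(x) log(p(x)/q(x))

Computing term by term:
  x=0: 9/20 × log_2[(9/20)/(1/4)] = 9/20 × 0.8480 = 0.3816
  x=1: 7/20 × log_2[(7/20)/(1/4)] = 7/20 × 0.4854 = 0.1699
  x=2: 1/5 × log_2[(1/5)/(1/2)] = 1/5 × -1.3219 = -0.2644

D_KL(P||Q) = 0.2871 bits

Note: KL divergence is always non-negative and equals 0 iff P = Q.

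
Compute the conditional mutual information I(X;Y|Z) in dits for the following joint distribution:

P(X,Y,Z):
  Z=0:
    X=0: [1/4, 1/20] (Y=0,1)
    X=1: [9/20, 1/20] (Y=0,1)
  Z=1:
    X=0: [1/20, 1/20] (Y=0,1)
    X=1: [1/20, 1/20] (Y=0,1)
0.0016 dits

Conditional mutual information: I(X;Y|Z) = H(X|Z) + H(Y|Z) - H(X,Y|Z)

H(Z) = 0.2173
H(X,Z) = 0.5074 → H(X|Z) = 0.2901
H(Y,Z) = 0.4084 → H(Y|Z) = 0.1911
H(X,Y,Z) = 0.6969 → H(X,Y|Z) = 0.4796

I(X;Y|Z) = 0.2901 + 0.1911 - 0.4796 = 0.0016 dits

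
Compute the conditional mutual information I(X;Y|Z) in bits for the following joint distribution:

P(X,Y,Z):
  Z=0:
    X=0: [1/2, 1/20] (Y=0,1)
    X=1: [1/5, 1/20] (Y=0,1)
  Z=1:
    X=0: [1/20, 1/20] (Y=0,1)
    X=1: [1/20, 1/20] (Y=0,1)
0.0126 bits

Conditional mutual information: I(X;Y|Z) = H(X|Z) + H(Y|Z) - H(X,Y|Z)

H(Z) = 0.7219
H(X,Z) = 1.6388 → H(X|Z) = 0.9168
H(Y,Z) = 1.3568 → H(Y|Z) = 0.6349
H(X,Y,Z) = 2.2610 → H(X,Y|Z) = 1.5390

I(X;Y|Z) = 0.9168 + 0.6349 - 1.5390 = 0.0126 bits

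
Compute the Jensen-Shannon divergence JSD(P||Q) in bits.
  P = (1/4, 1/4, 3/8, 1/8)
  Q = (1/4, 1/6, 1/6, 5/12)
0.0955 bits

Jensen-Shannon divergence is:
JSD(P||Q) = 0.5 × D_KL(P||M) + 0.5 × D_KL(Q||M)
where M = 0.5 × (P + Q) is the mixture distribution.

M = 0.5 × (1/4, 1/4, 3/8, 1/8) + 0.5 × (1/4, 1/6, 1/6, 5/12) = (1/4, 5/24, 0.270833, 0.270833)

D_KL(P||M) = 0.1024 bits
D_KL(Q||M) = 0.0886 bits

JSD(P||Q) = 0.5 × 0.1024 + 0.5 × 0.0886 = 0.0955 bits

Unlike KL divergence, JSD is symmetric and bounded: 0 ≤ JSD ≤ log(2).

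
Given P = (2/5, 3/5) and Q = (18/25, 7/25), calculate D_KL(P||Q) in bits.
0.3205 bits

KL divergence: D_KL(P||Q) = Σ p(x) log(p(x)/q(x))

Computing term by term:
  x=0: 2/5 × log_2[(2/5)/(18/25)] = 2/5 × -0.8480 = -0.3392
  x=1: 3/5 × log_2[(3/5)/(7/25)] = 3/5 × 1.0995 = 0.6597

D_KL(P||Q) = 0.3205 bits

Note: KL divergence is always non-negative and equals 0 iff P = Q.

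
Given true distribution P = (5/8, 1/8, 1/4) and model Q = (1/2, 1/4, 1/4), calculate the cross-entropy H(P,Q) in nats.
0.9531 nats

Cross-entropy: H(P,Q) = -Σ p(x) log q(x)

Alternatively: H(P,Q) = H(P) + D_KL(P||Q)
H(P) = 0.9003 nats
D_KL(P||Q) = 0.0528 nats

H(P,Q) = 0.9003 + 0.0528 = 0.9531 nats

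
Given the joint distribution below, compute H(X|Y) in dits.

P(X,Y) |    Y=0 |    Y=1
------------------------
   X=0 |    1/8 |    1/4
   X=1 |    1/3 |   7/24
0.2790 dits

Using the chain rule: H(X|Y) = H(X,Y) - H(Y)

First, compute H(X,Y) = 0.5785 dits

Marginal P(Y) = (11/24, 13/24)
H(Y) = 0.2995 dits

H(X|Y) = H(X,Y) - H(Y) = 0.5785 - 0.2995 = 0.2790 dits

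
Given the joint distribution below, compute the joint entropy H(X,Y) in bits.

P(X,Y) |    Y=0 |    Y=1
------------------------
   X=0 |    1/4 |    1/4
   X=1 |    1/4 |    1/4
2.0000 bits

Joint entropy is H(X,Y) = -Σ_{x,y} p(x,y) log p(x,y).

Summing over all non-zero entries:
H(X,Y) = -[1/4·log_2(1/4) + 1/4·log_2(1/4) + 1/4·log_2(1/4) + 1/4·log_2(1/4)]
H(X,Y) = 2.0000 bits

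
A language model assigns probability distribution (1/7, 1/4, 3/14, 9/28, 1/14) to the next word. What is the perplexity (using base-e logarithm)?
4.5176

Perplexity is e^H (or exp(H) for natural log).

First, H = -Σ p log p = 1.5080 nats
Perplexity = e^1.5080 = 4.5176

Interpretation: The model's uncertainty is equivalent to choosing uniformly among 4.5 options.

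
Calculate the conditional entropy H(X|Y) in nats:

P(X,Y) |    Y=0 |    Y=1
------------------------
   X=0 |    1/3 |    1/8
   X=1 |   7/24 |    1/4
0.6705 nats

Using the chain rule: H(X|Y) = H(X,Y) - H(Y)

First, compute H(X,Y) = 1.3321 nats

Marginal P(Y) = (5/8, 3/8)
H(Y) = 0.6616 nats

H(X|Y) = H(X,Y) - H(Y) = 1.3321 - 0.6616 = 0.6705 nats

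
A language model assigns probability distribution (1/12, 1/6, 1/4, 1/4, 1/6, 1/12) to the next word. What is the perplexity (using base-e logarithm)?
5.4989

Perplexity is e^H (or exp(H) for natural log).

First, H = -Σ p log p = 1.7046 nats
Perplexity = e^1.7046 = 5.4989

Interpretation: The model's uncertainty is equivalent to choosing uniformly among 5.5 options.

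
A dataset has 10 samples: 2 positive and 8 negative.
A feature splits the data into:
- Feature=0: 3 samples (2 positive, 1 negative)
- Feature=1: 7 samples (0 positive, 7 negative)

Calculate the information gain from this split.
0.4464 bits

Information Gain = H(Y) - H(Y|Feature)

Before split:
P(positive) = 2/10 = 0.2000
H(Y) = 0.7219 bits

After split:
Feature=0: H = 0.9183 bits (weight = 3/10)
Feature=1: H = 0.0000 bits (weight = 7/10)
H(Y|Feature) = (3/10)×0.9183 + (7/10)×0.0000 = 0.2755 bits

Information Gain = 0.7219 - 0.2755 = 0.4464 bits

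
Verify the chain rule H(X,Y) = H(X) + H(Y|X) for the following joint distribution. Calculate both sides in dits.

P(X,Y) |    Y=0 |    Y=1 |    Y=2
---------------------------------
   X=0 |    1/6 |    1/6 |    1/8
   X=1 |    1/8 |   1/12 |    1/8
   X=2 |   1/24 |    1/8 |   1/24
H(X,Y) = 0.9159, H(X) = 0.4563, H(Y|X) = 0.4596 (all in dits)

Chain rule: H(X,Y) = H(X) + H(Y|X)

Left side — joint entropy directly:
H(X,Y) = -Σ p(x,y) log p(x,y) = 0.9159 dits

Right side — compute H(Y|X) from the conditional distributions:
P(X) = (11/24, 1/3, 5/24), so H(X) = 0.4563 dits
H(Y|X) = Σ_x P(X=x) · H(Y|X=x):
  P(Y|X=0) = (4/11, 4/11, 3/11), H(Y|X=0) = 0.4734, weight P(X=0) = 11/24
  P(Y|X=1) = (3/8, 1/4, 3/8), H(Y|X=1) = 0.4700, weight P(X=1) = 1/3
  P(Y|X=2) = (1/5, 3/5, 1/5), H(Y|X=2) = 0.4127, weight P(X=2) = 5/24
H(Y|X) = 0.4596 dits

H(X) + H(Y|X) = 0.4563 + 0.4596 = 0.9159 dits

Both sides equal 0.9159 dits. ✓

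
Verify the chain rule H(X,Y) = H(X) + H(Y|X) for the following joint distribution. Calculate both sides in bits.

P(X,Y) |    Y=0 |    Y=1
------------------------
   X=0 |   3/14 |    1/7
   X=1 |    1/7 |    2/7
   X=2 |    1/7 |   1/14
H(X,Y) = 2.4677, H(X) = 1.5306, H(Y|X) = 0.9371 (all in bits)

Chain rule: H(X,Y) = H(X) + H(Y|X)

Left side — joint entropy directly:
H(X,Y) = -Σ p(x,y) log p(x,y) = 2.4677 bits

Right side — compute H(Y|X) from the conditional distributions:
P(X) = (5/14, 3/7, 3/14), so H(X) = 1.5306 bits
H(Y|X) = Σ_x P(X=x) · H(Y|X=x):
  P(Y|X=0) = (3/5, 2/5), H(Y|X=0) = 0.9710, weight P(X=0) = 5/14
  P(Y|X=1) = (1/3, 2/3), H(Y|X=1) = 0.9183, weight P(X=1) = 3/7
  P(Y|X=2) = (2/3, 1/3), H(Y|X=2) = 0.9183, weight P(X=2) = 3/14
H(Y|X) = 0.9371 bits

H(X) + H(Y|X) = 1.5306 + 0.9371 = 2.4677 bits

Both sides equal 2.4677 bits. ✓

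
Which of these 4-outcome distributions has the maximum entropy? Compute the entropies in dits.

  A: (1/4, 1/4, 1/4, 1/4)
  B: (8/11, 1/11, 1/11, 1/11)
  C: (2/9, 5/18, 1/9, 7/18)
A

For a discrete distribution over n outcomes, entropy is maximized by the uniform distribution.

Computing entropies:
H(A) = 0.6021 dits
H(B) = 0.3846 dits
H(C) = 0.5652 dits

The uniform distribution (where all probabilities equal 1/4) achieves the maximum entropy of log_10(4) = 0.6021 dits.

Distribution A has the highest entropy.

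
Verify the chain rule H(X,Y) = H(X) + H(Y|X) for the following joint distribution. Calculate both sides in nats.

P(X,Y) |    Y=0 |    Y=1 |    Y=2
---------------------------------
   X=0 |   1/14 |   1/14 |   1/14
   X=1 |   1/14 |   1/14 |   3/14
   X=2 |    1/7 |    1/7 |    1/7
H(X,Y) = 2.1066, H(X) = 1.0609, H(Y|X) = 1.0456 (all in nats)

Chain rule: H(X,Y) = H(X) + H(Y|X)

Left side — joint entropy directly:
H(X,Y) = -Σ p(x,y) log p(x,y) = 2.1066 nats

Right side — compute H(Y|X) from the conditional distributions:
P(X) = (3/14, 5/14, 3/7), so H(X) = 1.0609 nats
H(Y|X) = Σ_x P(X=x) · H(Y|X=x):
  P(Y|X=0) = (1/3, 1/3, 1/3), H(Y|X=0) = 1.0986, weight P(X=0) = 3/14
  P(Y|X=1) = (1/5, 1/5, 3/5), H(Y|X=1) = 0.9503, weight P(X=1) = 5/14
  P(Y|X=2) = (1/3, 1/3, 1/3), H(Y|X=2) = 1.0986, weight P(X=2) = 3/7
H(Y|X) = 1.0456 nats

H(X) + H(Y|X) = 1.0609 + 1.0456 = 2.1066 nats

Both sides equal 2.1066 nats. ✓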